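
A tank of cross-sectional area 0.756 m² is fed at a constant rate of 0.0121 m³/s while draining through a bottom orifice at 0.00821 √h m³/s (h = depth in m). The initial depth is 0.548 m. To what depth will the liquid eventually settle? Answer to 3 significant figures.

2.17 m

Level balance: A dh/dt = 0.0121 − 0.00821 √h. Setting dh/dt = 0:
Q_in = 0.00821 √h_ss ⇒ √h_ss = 0.0121/0.00821 = 1.4738.
h_ss = 1.4738² = 2.1721 m. (Since h₀ = 0.548 m < h_ss, the level will rise toward this value.)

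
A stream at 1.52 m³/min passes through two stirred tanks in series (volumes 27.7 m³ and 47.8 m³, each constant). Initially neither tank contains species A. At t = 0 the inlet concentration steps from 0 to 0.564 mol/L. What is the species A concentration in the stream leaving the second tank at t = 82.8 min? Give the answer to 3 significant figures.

Each tank obeys Vᵢ dCᵢ/dt = Q(Cᵢ₋₁ − Cᵢ), so τᵢ = Vᵢ/Q.
τ₁ = 27.7/1.52 = 18.224 min; τ₂ = 47.8/1.52 = 31.447 min.
Tank 1: C₁ = C_in(1 − e^(−t/τ₁)). Tank 2 (τ₁ ≠ τ₂): C₂ = C_in[1 − (τ₁ e^(−t/τ₁) − τ₂ e^(−t/τ₂))/(τ₁ − τ₂)].
At t = 82.8: e^(−t/τ₁) = 0.010636, e^(−t/τ₂) = 0.071865.
C₂ = 0.564·[1 − (18.224·0.010636 − 31.447·0.071865)/(-13.224)] = 0.564·0.84376 = 0.47588 mol/L.

0.476 mol/L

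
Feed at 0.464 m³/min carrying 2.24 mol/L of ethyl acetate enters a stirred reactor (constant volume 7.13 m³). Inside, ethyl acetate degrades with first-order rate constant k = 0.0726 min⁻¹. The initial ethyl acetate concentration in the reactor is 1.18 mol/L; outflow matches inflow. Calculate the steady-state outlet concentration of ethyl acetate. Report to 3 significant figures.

1.06 mol/L

Accumulation = in − out − consumed: V dC/dt = Q C_in − Q C − k V C.
Steady state (dC/dt = 0): C_ss = Q C_in/(Q + kV) = C_in/(1 + kV/Q).
C_ss = 0.464·2.24/(0.464 + 0.0726·7.13) = 1.0394/0.98164 = 1.0588 mol/L.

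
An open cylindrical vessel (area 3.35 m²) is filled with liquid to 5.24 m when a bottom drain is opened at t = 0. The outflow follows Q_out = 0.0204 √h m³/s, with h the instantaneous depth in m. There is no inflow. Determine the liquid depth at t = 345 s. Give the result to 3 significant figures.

A dh/dt = −Q_out = −0.0204 √h.
Separate and integrate: 2(√h − √h₀) = −(0.0204/A) t.
√h = √5.24 − 0.0204·345/(2·3.35) = 2.2891 − 1.0504 = 1.2387.
h = 1.2387² = 1.5343 m.

1.53 m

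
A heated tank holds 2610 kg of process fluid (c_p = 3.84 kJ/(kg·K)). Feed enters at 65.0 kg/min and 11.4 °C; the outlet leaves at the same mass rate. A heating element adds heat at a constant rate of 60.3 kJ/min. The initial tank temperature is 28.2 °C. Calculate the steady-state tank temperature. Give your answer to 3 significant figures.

M c_p dT/dt = ṁ c_p (T_in − T) + Q̇.
At steady state dT/dt = 0 ⇒ T_ss = T_in + Q̇/(ṁ c_p) = 11.4 + 60.3/(65.0·3.84) = 11.642 °C.

11.6 °C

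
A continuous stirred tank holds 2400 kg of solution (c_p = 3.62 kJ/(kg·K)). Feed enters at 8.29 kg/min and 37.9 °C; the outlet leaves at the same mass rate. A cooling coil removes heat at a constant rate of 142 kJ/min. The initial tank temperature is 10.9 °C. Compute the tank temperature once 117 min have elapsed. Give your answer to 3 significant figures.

18.3 °C

Energy balance: M c_p dT/dt = ṁ c_p (T_in − T) − 142.
τ = M/ṁ = 289.51 min; T_ss = T_in − Q̇/(ṁ c_p) = 37.9 − 142/(8.29·3.62) = 33.168 °C.
This is linear first-order; T(t) = T_ss + (T₀ − T_ss) e^(−t/τ).
T(117) = 33.168 + (-22.268)·e^(−117/289.51) = 33.168 + (-22.268)·0.66755 = 18.303 °C.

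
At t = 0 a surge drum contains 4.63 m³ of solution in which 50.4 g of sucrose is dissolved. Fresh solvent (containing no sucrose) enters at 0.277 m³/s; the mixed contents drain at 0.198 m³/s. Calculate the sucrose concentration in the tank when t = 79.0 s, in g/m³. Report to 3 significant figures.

Let m(t) be the amount of sucrose. Volume: V(t) = V₀ + (Q_in − Q_out) t = 4.63 + 0.079000 t; V(79.0) = 10.871 m³.
Solute balance: dm/dt = 0 − Q_out C = −Q_out m/V(t).
dm/m = −Q_out dt/(V₀ + 0.079000 t); integrating gives ln(m/m₀) = −(Q_out/(Q_in−Q_out)) ln(V/V₀).
m = m₀ (V₀/V)^(Q_out/(Q_in−Q_out)) = 50.4 × (4.63/10.871)^(2.5063) = 5.9342 g.
C = m/V = 5.9342/10.871 = 0.54588 g/m³.

0.546 g/m³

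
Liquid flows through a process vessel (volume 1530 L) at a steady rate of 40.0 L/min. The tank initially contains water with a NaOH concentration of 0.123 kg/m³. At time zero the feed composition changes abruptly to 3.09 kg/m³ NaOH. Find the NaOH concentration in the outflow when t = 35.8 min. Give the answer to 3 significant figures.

1.93 kg/m³

Accumulation = in − out for the solute gives V dC/dt = Q(C_in − C).
Time constant τ = V/Q = 1530/40.0 = 38.250 min.
Solution: C(t) = C_in + (C₀ − C_in) e^(−t/τ).
C(35.8) = 3.09 + (0.123 − 3.09)·e^(−35.8/38.250) = 3.09 + (-2.9670)·0.39221 = 1.9263 kg/m³.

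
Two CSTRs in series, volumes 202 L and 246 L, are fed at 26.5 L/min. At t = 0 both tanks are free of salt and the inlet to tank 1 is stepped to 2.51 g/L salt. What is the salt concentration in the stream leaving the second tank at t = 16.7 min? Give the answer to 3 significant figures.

1.48 g/L

Each tank obeys Vᵢ dCᵢ/dt = Q(Cᵢ₋₁ − Cᵢ), so τᵢ = Vᵢ/Q.
τ₁ = 202/26.5 = 7.6226 min; τ₂ = 246/26.5 = 9.2830 min.
Tank 1: C₁ = C_in(1 − e^(−t/τ₁)). Tank 2 (τ₁ ≠ τ₂): C₂ = C_in[1 − (τ₁ e^(−t/τ₁) − τ₂ e^(−t/τ₂))/(τ₁ − τ₂)].
At t = 16.7: e^(−t/τ₁) = 0.11182, e^(−t/τ₂) = 0.16547.
C₂ = 2.51·[1 − (7.6226·0.11182 − 9.2830·0.16547)/(-1.6604)] = 2.51·0.58826 = 1.4765 g/L.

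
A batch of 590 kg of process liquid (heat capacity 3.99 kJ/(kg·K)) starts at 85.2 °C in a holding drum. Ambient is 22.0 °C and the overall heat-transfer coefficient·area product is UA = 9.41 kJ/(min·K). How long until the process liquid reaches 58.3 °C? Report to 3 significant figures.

139 min

Lumped-capacitance energy balance: M c_p dT/dt = UA(T_amb − T).
τ = M c_p/UA = 250.17 min; T_ss = T_amb = 22.000 °C.
T(t) = T_ss + (T₀ − T_ss)e^(−t/τ); set T = 58.3:
t = −τ ln[(T − T_ss)/(T₀ − T_ss)] = −250.17 · ln(0.57437) = 138.72 min.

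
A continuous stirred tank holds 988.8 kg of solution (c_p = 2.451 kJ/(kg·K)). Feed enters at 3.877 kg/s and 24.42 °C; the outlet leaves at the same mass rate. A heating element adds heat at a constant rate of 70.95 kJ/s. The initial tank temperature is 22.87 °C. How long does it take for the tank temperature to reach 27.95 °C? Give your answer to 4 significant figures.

M c_p dT/dt = ṁ c_p (T_in − T) + Q̇.
τ = M/ṁ = 255.043 s; T_ss = T_in + Q̇/(ṁ c_p) = 31.8864 °C.
T(t) = T_ss + (T₀ − T_ss) e^(−t/τ). Set T = 27.95:
e^(−t/τ) = (27.95 − 31.8864)/(22.87 − 31.8864) = 0.436584
t = −255.043 · ln(0.436584) = 211.373 s.

211.4 s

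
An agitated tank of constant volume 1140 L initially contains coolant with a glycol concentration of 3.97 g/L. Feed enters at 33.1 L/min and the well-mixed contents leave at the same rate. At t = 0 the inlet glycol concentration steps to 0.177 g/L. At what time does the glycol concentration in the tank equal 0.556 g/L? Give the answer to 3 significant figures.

Transient balance on the dissolved component: V dC/dt = Q(C_in − C), so τ = V/Q = 34.441 min.
C(t) = C_in + (C₀ − C_in) e^(−t/τ). Set C = 0.556 and solve for t:
e^(−t/τ) = (C − C_in)/(C₀ − C_in) = (0.556 − 0.177)/(3.97 − 0.177) = 0.099921
t = −τ ln(…) = 34.441 × 2.3034 = 79.331 min.

79.3 min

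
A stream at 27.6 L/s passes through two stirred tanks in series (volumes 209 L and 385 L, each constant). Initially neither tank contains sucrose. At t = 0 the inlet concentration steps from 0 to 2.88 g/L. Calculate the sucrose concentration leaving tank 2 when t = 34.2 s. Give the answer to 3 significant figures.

2.37 g/L

Each tank obeys Vᵢ dCᵢ/dt = Q(Cᵢ₋₁ − Cᵢ), so τᵢ = Vᵢ/Q.
τ₁ = 209/27.6 = 7.5725 s; τ₂ = 385/27.6 = 13.949 s.
Tank 1: C₁ = C_in(1 − e^(−t/τ₁)). Tank 2 (τ₁ ≠ τ₂): C₂ = C_in[1 − (τ₁ e^(−t/τ₁) − τ₂ e^(−t/τ₂))/(τ₁ − τ₂)].
At t = 34.2: e^(−t/τ₁) = 0.010929, e^(−t/τ₂) = 0.086144.
C₂ = 2.88·[1 − (7.5725·0.010929 − 13.949·0.086144)/(-6.3768)] = 2.88·0.82454 = 2.3747 g/L.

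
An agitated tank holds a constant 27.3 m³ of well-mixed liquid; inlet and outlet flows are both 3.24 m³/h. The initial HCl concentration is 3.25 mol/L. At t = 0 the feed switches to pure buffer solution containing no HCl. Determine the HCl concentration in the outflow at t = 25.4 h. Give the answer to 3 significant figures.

0.159 mol/L

Unsteady species balance (constant V, well mixed): V dC/dt = Q(C_in − C).
So dC/dt = (C_in − C)/τ with τ = V/Q = 27.3/3.24 = 8.4259 h.
Integrating: C(t) = C_in + (C₀ − C_in) e^(−t/τ).
C(25.4) = 0 + (3.25 − 0)·e^(−25.4/8.4259) = 0 + (3.2500)·0.049070 = 0.15948 mol/L.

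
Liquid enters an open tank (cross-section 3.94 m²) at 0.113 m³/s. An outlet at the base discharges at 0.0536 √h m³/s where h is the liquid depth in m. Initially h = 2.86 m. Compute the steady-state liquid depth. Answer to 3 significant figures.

4.44 m

A dh/dt = Q_in − 0.0536 √h. Steady state requires inflow = outflow:
Q_in = 0.0536 √h_ss ⇒ √h_ss = 0.113/0.0536 = 2.1082.
h_ss = 2.1082² = 4.4445 m. (Since h₀ = 2.86 m < h_ss, the level will rise toward this value.)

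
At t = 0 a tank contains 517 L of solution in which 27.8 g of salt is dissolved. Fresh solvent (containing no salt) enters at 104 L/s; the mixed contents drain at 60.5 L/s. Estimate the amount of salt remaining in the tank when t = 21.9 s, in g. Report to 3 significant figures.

Total volume: dV/dt = Q_in − Q_out = 43.500 L/s, so V(t) = 517 + 43.500 t and V(21.9) = 1469.7 L.
Solute balance: dm/dt = 0 − Q_out C = −Q_out m/V(t).
dm/m = −Q_out dt/(V₀ + 43.500 t); integrating gives ln(m/m₀) = −(Q_out/(Q_in−Q_out)) ln(V/V₀).
m = m₀ (V₀/V)^(Q_out/(Q_in−Q_out)) = 27.8 × (517/1469.7)^(1.3908) = 6.5014 g.

6.50 g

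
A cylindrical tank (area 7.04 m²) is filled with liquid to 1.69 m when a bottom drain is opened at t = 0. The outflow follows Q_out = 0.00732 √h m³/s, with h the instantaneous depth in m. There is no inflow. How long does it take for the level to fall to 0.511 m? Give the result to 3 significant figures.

A dh/dt = −Q_out = −0.00732 √h.
This is separable: 2 d(√h)/dt = −0.00732/A, so √h = √h₀ − (0.00732/(2A)) t.
t = 2A(√h₀ − √h)/0.00732 = 2·7.04·(√1.69 − √0.511)/0.00732
  = 14.080 × (1.3000 − 0.71484) / 0.00732 = 1125.5 s.

1130 s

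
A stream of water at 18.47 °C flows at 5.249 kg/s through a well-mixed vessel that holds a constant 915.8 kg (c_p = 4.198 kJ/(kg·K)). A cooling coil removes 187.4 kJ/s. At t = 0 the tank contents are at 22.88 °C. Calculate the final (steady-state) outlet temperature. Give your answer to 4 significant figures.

M c_p dT/dt = ṁ c_p (T_in − T) − Q̇.
At steady state dT/dt = 0 ⇒ T_ss = T_in − Q̇/(ṁ c_p) = 18.47 − 187.4/(5.249·4.198) = 9.96546 °C.

9.965 °C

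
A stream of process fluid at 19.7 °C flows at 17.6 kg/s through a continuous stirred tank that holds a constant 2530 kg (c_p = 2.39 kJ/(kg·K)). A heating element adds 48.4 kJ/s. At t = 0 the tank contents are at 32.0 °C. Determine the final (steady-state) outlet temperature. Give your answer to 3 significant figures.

20.9 °C

First-law balance (no shaft work): M c_p dT/dt = ṁ c_p (T_in − T) + 48.4.
At steady state dT/dt = 0 ⇒ T_ss = T_in + Q̇/(ṁ c_p) = 19.7 + 48.4/(17.6·2.39) = 20.851 °C.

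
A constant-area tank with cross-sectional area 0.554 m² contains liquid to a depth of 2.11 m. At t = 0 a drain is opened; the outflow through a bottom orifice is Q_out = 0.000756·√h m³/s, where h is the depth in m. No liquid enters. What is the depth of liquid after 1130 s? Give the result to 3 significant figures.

0.465 m

Volume balance on the tank: A dh/dt = −0.000756 √h.
This is separable: 2 d(√h)/dt = −0.000756/A, so √h = √h₀ − (0.000756/(2A)) t.
√h = √2.11 − 0.000756·1130/(2·0.554) = 1.4526 − 0.77101 = 0.68157.
h = 0.68157² = 0.46454 m.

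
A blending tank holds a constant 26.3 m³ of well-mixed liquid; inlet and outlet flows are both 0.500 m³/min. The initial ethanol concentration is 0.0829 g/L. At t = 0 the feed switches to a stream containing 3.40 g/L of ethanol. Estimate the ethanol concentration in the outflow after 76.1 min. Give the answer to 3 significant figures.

Unsteady species balance (constant V, well mixed): V dC/dt = Q(C_in − C).
So dC/dt = (C_in − C)/τ with τ = V/Q = 26.3/0.500 = 52.600 min.
C approaches C_in exponentially: C(t) = C_in + (C₀ − C_in) e^(−t/τ).
C(76.1) = 3.40 + (0.0829 − 3.40)·e^(−76.1/52.600) = 3.40 + (-3.3171)·0.23533 = 2.6194 g/L.

2.62 g/L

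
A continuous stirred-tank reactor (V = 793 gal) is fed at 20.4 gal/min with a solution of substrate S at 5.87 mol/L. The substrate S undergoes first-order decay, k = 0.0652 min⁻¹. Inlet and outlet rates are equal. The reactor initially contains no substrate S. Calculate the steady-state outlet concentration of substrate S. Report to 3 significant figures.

Accumulation = in − out − consumed: V dC/dt = Q C_in − Q C − k V C.
At steady state: 0 = Q C_in − (Q + kV) C_ss, so C_ss = Q C_in/(Q + kV).
C_ss = 20.4·5.87/(20.4 + 0.0652·793) = 119.75/72.104 = 1.6608 mol/L.

1.66 mol/L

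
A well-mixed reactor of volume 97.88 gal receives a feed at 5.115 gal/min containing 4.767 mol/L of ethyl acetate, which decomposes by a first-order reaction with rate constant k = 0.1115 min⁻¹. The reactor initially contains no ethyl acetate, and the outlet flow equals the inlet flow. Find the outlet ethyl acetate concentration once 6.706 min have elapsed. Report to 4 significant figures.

1.014 mol/L

Accumulation = in − out − consumed: V dC/dt = Q C_in − Q C − k V C.
dC/dt = (Q/V) C_in − (Q/V + k) C; effective rate a = Q/V + k = 0.0522579 + 0.1115 = 0.163758 min⁻¹.
C_ss = Q C_in/(Q + kV) = 1.52123 mol/L; C(t) = C_ss + (C₀ − C_ss) e^(−a t).
C(6.706) = 1.52123 + (-1.52123)·e^(−0.163758·6.706) = 1.52123 + (-1.52123)·0.333484 = 1.01392 mol/L.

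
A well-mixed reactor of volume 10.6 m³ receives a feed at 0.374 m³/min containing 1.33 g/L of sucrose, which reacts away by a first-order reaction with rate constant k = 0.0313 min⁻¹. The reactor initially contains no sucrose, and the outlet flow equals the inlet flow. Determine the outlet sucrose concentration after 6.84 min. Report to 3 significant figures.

0.258 g/L

Accumulation = in − out − consumed: V dC/dt = Q C_in − Q C − k V C.
This is linear with rate a = Q/V + k = 0.066583 min⁻¹.
C_ss = Q C_in/(Q + kV) = 0.70478 g/L; C(t) = C_ss + (C₀ − C_ss) e^(−a t).
C(6.84) = 0.70478 + (-0.70478)·e^(−0.066583·6.84) = 0.70478 + (-0.70478)·0.63418 = 0.25783 g/L.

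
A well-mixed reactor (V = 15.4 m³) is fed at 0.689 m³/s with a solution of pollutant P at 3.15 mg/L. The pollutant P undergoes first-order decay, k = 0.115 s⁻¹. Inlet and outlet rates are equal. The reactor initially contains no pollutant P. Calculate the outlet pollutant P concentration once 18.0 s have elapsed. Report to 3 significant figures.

V dC/dt = Q(C_in − C) − k V C.
dC/dt = (Q/V) C_in − (Q/V + k) C; effective rate a = Q/V + k = 0.044740 + 0.115 = 0.15974 s⁻¹.
C_ss = Q C_in/(Q + kV) = 0.88226 mg/L; C(t) = C_ss + (C₀ − C_ss) e^(−a t).
C(18.0) = 0.88226 + (-0.88226)·e^(−0.15974·18.0) = 0.88226 + (-0.88226)·0.056398 = 0.83250 mg/L.

0.832 mg/L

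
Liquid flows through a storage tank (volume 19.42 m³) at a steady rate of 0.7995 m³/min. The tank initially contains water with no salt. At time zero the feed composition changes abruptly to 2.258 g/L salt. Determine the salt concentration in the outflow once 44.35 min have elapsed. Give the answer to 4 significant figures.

Unsteady species balance (constant V, well mixed): V dC/dt = Q(C_in − C).
So dC/dt = (C_in − C)/τ with τ = V/Q = 19.42/0.7995 = 24.2902 min.
Solution: C(t) = C_in + (C₀ − C_in) e^(−t/τ).
C(44.35) = 2.258 + (0 − 2.258)·e^(−44.35/24.2902) = 2.258 + (-2.25800)·0.161082 = 1.89428 g/L.

1.894 g/L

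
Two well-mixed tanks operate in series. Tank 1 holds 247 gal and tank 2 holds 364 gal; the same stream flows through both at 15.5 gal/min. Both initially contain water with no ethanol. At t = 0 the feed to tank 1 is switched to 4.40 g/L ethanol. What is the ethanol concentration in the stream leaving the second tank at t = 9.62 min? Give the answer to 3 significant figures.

Each tank obeys Vᵢ dCᵢ/dt = Q(Cᵢ₋₁ − Cᵢ), so τᵢ = Vᵢ/Q.
τ₁ = 247/15.5 = 15.935 min; τ₂ = 364/15.5 = 23.484 min.
Solving the cascade with C₁(0)=C₂(0)=0 gives C₂(t) = C_in[1 − (τ₁ e^(−t/τ₁) − τ₂ e^(−t/τ₂))/(τ₁ − τ₂)].
At t = 9.62: e^(−t/τ₁) = 0.54679, e^(−t/τ₂) = 0.66389.
C₂ = 4.40·[1 − (15.935·0.54679 − 23.484·0.66389)/(-7.5484)] = 4.40·0.088914 = 0.39122 g/L.

0.391 g/L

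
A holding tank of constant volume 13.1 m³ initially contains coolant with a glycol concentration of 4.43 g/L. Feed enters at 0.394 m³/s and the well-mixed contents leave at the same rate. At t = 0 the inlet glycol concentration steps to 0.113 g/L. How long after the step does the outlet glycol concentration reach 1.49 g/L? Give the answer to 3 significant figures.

38.0 s

Species balance: V dC/dt = Q(C_in − C) ⇒ τ = V/Q = 33.249 s.
C(t) = C_in + (C₀ − C_in) e^(−t/τ). Set C = 1.49 and solve for t:
e^(−t/τ) = (C − C_in)/(C₀ − C_in) = (1.49 − 0.113)/(4.43 − 0.113) = 0.31897
t = −τ ln(…) = 33.249 × 1.1427 = 37.992 s.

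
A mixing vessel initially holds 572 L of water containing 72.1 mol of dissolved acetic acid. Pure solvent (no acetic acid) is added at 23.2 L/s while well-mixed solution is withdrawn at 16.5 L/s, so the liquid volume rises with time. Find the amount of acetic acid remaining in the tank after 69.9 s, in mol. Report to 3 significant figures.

16.5 mol

Let m(t) be the amount of acetic acid. Volume: V(t) = V₀ + (Q_in − Q_out) t = 572 + 6.7000 t; V(69.9) = 1040.3 L.
Species balance (pure solvent in): dm/dt = −Q_out · m/V(t).
Separate: dm/m = −Q_out dt/V(t) ⇒ ln(m/m₀) = −(Q_out/(Q_in−Q_out)) ln(V/V₀).
m = m₀ (V₀/V)^(Q_out/(Q_in−Q_out)) = 72.1 × (572/1040.3)^(2.4627) = 16.527 mol.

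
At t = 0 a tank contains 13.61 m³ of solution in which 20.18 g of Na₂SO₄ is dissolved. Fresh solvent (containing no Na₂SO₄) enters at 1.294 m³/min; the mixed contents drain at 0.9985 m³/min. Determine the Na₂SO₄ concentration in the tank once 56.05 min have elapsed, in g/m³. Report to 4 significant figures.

0.04539 g/m³

Total volume: dV/dt = Q_in − Q_out = 0.295500 m³/min, so V(t) = 13.61 + 0.295500 t and V(56.05) = 30.1728 m³.
Species balance (pure solvent in): dm/dt = −Q_out · m/V(t).
dm/m = −Q_out dt/(V₀ + 0.295500 t); integrating gives ln(m/m₀) = −(Q_out/(Q_in−Q_out)) ln(V/V₀).
m = m₀ (V₀/V)^(Q_out/(Q_in−Q_out)) = 20.18 × (13.61/30.1728)^(3.37902) = 1.36962 g.
C = m/V = 1.36962/30.1728 = 0.0453927 g/m³.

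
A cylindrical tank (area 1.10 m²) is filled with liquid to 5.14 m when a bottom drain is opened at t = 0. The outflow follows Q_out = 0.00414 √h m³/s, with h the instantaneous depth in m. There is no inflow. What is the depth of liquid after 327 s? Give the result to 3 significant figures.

2.73 m

With no inflow, A dh/dt = −0.00414 √h.
Separate and integrate: 2(√h − √h₀) = −(0.00414/A) t.
√h = √5.14 − 0.00414·327/(2·1.10) = 2.2672 − 0.61535 = 1.6518.
h = 1.6518² = 2.7285 m.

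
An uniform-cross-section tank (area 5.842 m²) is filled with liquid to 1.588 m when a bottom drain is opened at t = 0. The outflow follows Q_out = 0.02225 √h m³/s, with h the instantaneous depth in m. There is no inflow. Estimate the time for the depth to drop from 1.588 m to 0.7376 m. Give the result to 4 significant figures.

210.7 s

A dh/dt = −Q_out = −0.02225 √h.
Separate and integrate: 2(√h − √h₀) = −(0.02225/A) t.
t = 2A(√h₀ − √h)/0.02225 = 2·5.842·(√1.588 − √0.7376)/0.02225
  = 11.6840 × (1.26016 − 0.858836) / 0.02225 = 210.744 s.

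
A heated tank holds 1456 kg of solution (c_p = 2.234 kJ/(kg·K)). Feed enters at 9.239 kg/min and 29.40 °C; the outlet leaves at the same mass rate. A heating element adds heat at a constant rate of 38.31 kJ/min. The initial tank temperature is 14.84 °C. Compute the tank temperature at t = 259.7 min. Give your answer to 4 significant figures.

M c_p dT/dt = ṁ c_p (T_in − T) + Q̇.
τ = M/ṁ = 157.593 min; T_ss = T_in + Q̇/(ṁ c_p) = 29.40 + 38.31/(9.239·2.234) = 31.2561 °C.
This is linear first-order; T(t) = T_ss + (T₀ − T_ss) e^(−t/τ).
T(259.7) = 31.2561 + (-16.4161)·e^(−259.7/157.593) = 31.2561 + (-16.4161)·0.192450 = 28.0968 °C.

28.10 °C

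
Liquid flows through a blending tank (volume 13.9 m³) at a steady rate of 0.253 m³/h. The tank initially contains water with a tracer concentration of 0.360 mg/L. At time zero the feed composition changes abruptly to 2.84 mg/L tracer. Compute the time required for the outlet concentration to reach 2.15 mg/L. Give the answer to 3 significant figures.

70.3 h

Species balance: V dC/dt = Q(C_in − C) ⇒ τ = V/Q = 54.941 h.
C(t) = C_in + (C₀ − C_in) e^(−t/τ). Set C = 2.15 and solve for t:
e^(−t/τ) = (C − C_in)/(C₀ − C_in) = (2.15 − 2.84)/(0.360 − 2.84) = 0.27823
t = −τ ln(…) = 54.941 × 1.2793 = 70.287 h.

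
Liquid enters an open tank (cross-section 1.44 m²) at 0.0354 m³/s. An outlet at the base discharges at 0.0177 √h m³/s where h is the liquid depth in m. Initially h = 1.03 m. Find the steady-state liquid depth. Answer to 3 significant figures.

4.00 m

A dh/dt = Q_in − 0.0177 √h. Steady state requires inflow = outflow:
Q_in = 0.0177 √h_ss ⇒ √h_ss = 0.0354/0.0177 = 2.0000.
h_ss = 2.0000² = 4.0000 m. (Since h₀ = 1.03 m < h_ss, the level will rise toward this value.)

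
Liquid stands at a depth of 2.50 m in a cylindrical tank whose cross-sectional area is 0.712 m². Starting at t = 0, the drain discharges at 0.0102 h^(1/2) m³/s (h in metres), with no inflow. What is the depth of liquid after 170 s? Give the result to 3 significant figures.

0.132 m

Mass balance (ρ constant): A dh/dt = −0.0102 √h.
Separate and integrate: 2(√h − √h₀) = −(0.0102/A) t.
√h = √2.50 − 0.0102·170/(2·0.712) = 1.5811 − 1.2177 = 0.36344.
h = 0.36344² = 0.13209 m.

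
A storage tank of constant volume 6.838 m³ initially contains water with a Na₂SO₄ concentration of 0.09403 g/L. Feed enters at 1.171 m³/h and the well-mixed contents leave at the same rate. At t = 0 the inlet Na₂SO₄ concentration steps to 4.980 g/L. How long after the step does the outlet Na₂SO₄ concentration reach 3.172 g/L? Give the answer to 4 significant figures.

Species balance: V dC/dt = Q(C_in − C) ⇒ τ = V/Q = 5.83945 h.
C(t) = C_in + (C₀ − C_in) e^(−t/τ). Set C = 3.172 and solve for t:
e^(−t/τ) = (C − C_in)/(C₀ − C_in) = (3.172 − 4.980)/(0.09403 − 4.980) = 0.370039
t = −τ ln(…) = 5.83945 × 0.994147 = 5.80527 h.

5.805 h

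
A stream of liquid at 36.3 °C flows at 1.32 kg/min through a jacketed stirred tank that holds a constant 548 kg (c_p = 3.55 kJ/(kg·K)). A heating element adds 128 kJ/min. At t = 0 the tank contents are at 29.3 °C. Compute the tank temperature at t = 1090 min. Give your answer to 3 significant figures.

61.1 °C

Heat balance on the well-mixed liquid: M c_p dT/dt = ṁ c_p (T_in − T) + 128.
τ = M/ṁ = 415.15 min; T_ss = T_in + Q̇/(ṁ c_p) = 36.3 + 128/(1.32·3.55) = 63.615 °C.
Integrating: T(t) = T_ss + (T₀ − T_ss) e^(−t/τ).
T(1090) = 63.615 + (-34.315)·e^(−1090/415.15) = 63.615 + (-34.315)·0.072400 = 61.131 °C.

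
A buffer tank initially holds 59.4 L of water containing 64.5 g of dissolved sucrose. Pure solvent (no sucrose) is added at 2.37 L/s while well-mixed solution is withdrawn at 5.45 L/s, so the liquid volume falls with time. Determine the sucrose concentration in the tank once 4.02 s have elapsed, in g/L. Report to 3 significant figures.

Let m(t) be the amount of sucrose. Volume: V(t) = V₀ + (Q_in − Q_out) t = 59.4 − 3.0800 t; V(4.02) = 47.018 L.
No sucrose enters, so dm/dt = −Q_out · (m/V).
Separate: dm/m = −Q_out dt/V(t) ⇒ ln(m/m₀) = −(Q_out/(Q_in−Q_out)) ln(V/V₀).
m = m₀ (V₀/V)^(Q_out/(Q_in−Q_out)) = 64.5 × (59.4/47.018)^(-1.7695) = 42.651 g.
C = m/V = 42.651/47.018 = 0.90710 g/L.

0.907 g/L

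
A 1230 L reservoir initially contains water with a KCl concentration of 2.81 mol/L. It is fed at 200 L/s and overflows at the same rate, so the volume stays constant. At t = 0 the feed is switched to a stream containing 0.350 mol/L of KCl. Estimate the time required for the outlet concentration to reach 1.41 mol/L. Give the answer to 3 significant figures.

5.18 s

Mass balance on the solute (V constant): V dC/dt = Q(C_in − C), so τ = V/Q = 6.1500 s.
C(t) = C_in + (C₀ − C_in) e^(−t/τ). Set C = 1.41 and solve for t:
e^(−t/τ) = (C − C_in)/(C₀ − C_in) = (1.41 − 0.350)/(2.81 − 0.350) = 0.43089
t = −τ ln(…) = 6.1500 × 0.84189 = 5.1776 s.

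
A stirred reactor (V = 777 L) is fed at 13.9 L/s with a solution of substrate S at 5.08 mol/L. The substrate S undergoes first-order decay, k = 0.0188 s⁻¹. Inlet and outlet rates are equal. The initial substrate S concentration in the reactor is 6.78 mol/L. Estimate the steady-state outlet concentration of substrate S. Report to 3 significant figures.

2.48 mol/L

Species balance: V dC/dt = Q C_in − Q C − k V C.
At steady state: 0 = Q C_in − (Q + kV) C_ss, so C_ss = Q C_in/(Q + kV).
C_ss = 13.9·5.08/(13.9 + 0.0188·777) = 70.612/28.508 = 2.4770 mol/L.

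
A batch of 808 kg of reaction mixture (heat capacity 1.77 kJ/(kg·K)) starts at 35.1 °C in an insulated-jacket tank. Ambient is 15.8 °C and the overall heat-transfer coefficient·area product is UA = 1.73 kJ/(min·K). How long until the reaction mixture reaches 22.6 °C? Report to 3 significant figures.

M c_p dT/dt = −UA(T − T_amb).
τ = M c_p/UA = 826.68 min; T_ss = T_amb = 15.800 °C.
T(t) = T_ss + (T₀ − T_ss)e^(−t/τ); set T = 22.6:
t = −τ ln[(T − T_ss)/(T₀ − T_ss)] = −826.68 · ln(0.35233) = 862.38 min.

862 min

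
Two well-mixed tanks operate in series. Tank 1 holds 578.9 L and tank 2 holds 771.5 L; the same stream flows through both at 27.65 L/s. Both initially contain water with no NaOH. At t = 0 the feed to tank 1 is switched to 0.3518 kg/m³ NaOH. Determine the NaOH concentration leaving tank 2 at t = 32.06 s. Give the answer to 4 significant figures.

Each tank obeys Vᵢ dCᵢ/dt = Q(Cᵢ₋₁ − Cᵢ), so τᵢ = Vᵢ/Q.
τ₁ = 578.9/27.65 = 20.9367 s; τ₂ = 771.5/27.65 = 27.9024 s.
Tank 1: C₁ = C_in(1 − e^(−t/τ₁)). Tank 2 (τ₁ ≠ τ₂): C₂ = C_in[1 − (τ₁ e^(−t/τ₁) − τ₂ e^(−t/τ₂))/(τ₁ − τ₂)].
At t = 32.06: e^(−t/τ₁) = 0.216258, e^(−t/τ₂) = 0.316951.
C₂ = 0.3518·[1 − (20.9367·0.216258 − 27.9024·0.316951)/(-6.96564)] = 0.3518·0.380395 = 0.133823 kg/m³.

0.1338 kg/m³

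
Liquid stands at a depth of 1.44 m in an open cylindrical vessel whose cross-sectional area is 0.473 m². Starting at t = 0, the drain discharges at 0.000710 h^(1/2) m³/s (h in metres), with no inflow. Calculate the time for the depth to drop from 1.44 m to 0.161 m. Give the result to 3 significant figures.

1060 s

With no inflow, A dh/dt = −0.000710 √h.
∫ h^(−1/2) dh = −(0.000710/A) ∫ dt, giving 2√h = 2√h₀ − (0.000710/A) t.
t = 2A(√h₀ − √h)/0.000710 = 2·0.473·(√1.44 − √0.161)/0.000710
  = 0.94600 × (1.2000 − 0.40125) / 0.000710 = 1064.3 s.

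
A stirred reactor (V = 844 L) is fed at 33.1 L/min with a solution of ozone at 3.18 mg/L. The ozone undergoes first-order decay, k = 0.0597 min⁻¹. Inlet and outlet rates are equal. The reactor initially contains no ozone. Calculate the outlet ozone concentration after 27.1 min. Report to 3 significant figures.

1.17 mg/L

V dC/dt = Q(C_in − C) − k V C.
dC/dt = (Q/V) C_in − (Q/V + k) C; effective rate a = Q/V + k = 0.039218 + 0.0597 = 0.098918 min⁻¹.
C_ss = Q C_in/(Q + kV) = 1.2608 mg/L; C(t) = C_ss + (C₀ − C_ss) e^(−a t).
C(27.1) = 1.2608 + (-1.2608)·e^(−0.098918·27.1) = 1.2608 + (-1.2608)·0.068517 = 1.1744 mg/L.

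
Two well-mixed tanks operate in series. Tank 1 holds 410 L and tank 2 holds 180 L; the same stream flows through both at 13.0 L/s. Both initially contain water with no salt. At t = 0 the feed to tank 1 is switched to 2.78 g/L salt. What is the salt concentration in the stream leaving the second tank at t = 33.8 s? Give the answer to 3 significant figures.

1.27 g/L

Each tank obeys Vᵢ dCᵢ/dt = Q(Cᵢ₋₁ − Cᵢ), so τᵢ = Vᵢ/Q.
τ₁ = 410/13.0 = 31.538 s; τ₂ = 180/13.0 = 13.846 s.
Solving the cascade with C₁(0)=C₂(0)=0 gives C₂(t) = C_in[1 − (τ₁ e^(−t/τ₁) − τ₂ e^(−t/τ₂))/(τ₁ − τ₂)].
At t = 33.8: e^(−t/τ₁) = 0.34242, e^(−t/τ₂) = 0.087064.
C₂ = 2.78·[1 − (31.538·0.34242 − 13.846·0.087064)/(17.692)] = 2.78·0.45773 = 1.2725 g/L.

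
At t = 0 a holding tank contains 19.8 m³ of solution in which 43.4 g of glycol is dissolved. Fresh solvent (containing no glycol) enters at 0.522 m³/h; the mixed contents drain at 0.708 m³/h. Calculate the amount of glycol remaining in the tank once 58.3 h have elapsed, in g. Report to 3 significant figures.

2.12 g

Total volume: dV/dt = Q_in − Q_out = -0.18600 m³/h, so V(t) = 19.8 − 0.18600 t and V(58.3) = 8.9562 m³.
No glycol enters, so dm/dt = −Q_out · (m/V).
dm/m = −Q_out dt/(V₀ − 0.18600 t); integrating gives ln(m/m₀) = −(Q_out/(Q_in−Q_out)) ln(V/V₀).
m = m₀ (V₀/V)^(Q_out/(Q_in−Q_out)) = 43.4 × (19.8/8.9562)^(-3.8065) = 2.1184 g.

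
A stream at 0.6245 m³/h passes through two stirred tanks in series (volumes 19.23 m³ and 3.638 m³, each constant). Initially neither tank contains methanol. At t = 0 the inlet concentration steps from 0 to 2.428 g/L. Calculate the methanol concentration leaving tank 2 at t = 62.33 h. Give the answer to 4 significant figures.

2.032 g/L

Each tank obeys Vᵢ dCᵢ/dt = Q(Cᵢ₋₁ − Cᵢ), so τᵢ = Vᵢ/Q.
τ₁ = 19.23/0.6245 = 30.7926 h; τ₂ = 3.638/0.6245 = 5.82546 h.
Solving the cascade with C₁(0)=C₂(0)=0 gives C₂(t) = C_in[1 − (τ₁ e^(−t/τ₁) − τ₂ e^(−t/τ₂))/(τ₁ − τ₂)].
At t = 62.33: e^(−t/τ₁) = 0.132101, e^(−t/τ₂) = 2.25543e-05.
C₂ = 2.428·[1 − (30.7926·0.132101 − 5.82546·2.25543e-05)/(24.9672)] = 2.428·0.837081 = 2.03243 g/L.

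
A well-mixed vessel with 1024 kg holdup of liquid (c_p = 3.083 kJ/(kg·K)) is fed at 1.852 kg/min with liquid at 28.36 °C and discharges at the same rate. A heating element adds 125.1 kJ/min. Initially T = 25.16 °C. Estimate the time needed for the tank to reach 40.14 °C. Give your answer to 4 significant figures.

M c_p dT/dt = ṁ c_p (T_in − T) + Q̇.
τ = M/ṁ = 552.916 min; T_ss = T_in + Q̇/(ṁ c_p) = 50.2700 °C.
T(t) = T_ss + (T₀ − T_ss) e^(−t/τ). Set T = 40.14:
e^(−t/τ) = (40.14 − 50.2700)/(25.16 − 50.2700) = 0.403425
t = −552.916 · ln(0.403425) = 501.917 min.

501.9 min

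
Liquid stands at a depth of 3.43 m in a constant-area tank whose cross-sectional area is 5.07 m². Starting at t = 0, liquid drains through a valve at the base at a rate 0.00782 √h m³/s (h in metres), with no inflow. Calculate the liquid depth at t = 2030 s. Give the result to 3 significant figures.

With no inflow, A dh/dt = −0.00782 √h.
∫ h^(−1/2) dh = −(0.00782/A) ∫ dt, giving 2√h = 2√h₀ − (0.00782/A) t.
√h = √3.43 − 0.00782·2030/(2·5.07) = 1.8520 − 1.5655 = 0.28648.
h = 0.28648² = 0.082073 m.

0.0821 m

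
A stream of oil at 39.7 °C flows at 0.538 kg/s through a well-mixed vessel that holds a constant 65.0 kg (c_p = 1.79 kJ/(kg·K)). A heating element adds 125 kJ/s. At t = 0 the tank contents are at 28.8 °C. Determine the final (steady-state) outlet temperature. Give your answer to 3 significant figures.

170 °C

M c_p dT/dt = ṁ c_p (T_in − T) + Q̇.
At steady state dT/dt = 0 ⇒ T_ss = T_in + Q̇/(ṁ c_p) = 39.7 + 125/(0.538·1.79) = 169.50 °C.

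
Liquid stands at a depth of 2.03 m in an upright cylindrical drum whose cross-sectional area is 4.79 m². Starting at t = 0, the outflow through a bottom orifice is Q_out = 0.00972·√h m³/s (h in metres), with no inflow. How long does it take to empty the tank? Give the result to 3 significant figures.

1400 s

A dh/dt = −Q_out = −0.00972 √h.
Separate and integrate: 2(√h − √h₀) = −(0.00972/A) t.
Set h = 0: 2√h₀ = (0.00972/A) t_empty ⇒ t_empty = 2A√h₀/0.00972.
t_empty = 2·4.79·√2.03/0.00972 = 9.5800·1.4248/0.00972 = 1404.3 s.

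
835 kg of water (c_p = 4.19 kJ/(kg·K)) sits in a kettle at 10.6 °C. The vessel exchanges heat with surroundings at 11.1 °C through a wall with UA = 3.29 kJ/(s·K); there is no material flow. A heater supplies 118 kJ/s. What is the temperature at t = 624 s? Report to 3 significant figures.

M c_p dT/dt = −UA(T − T_amb) + Q̇.
dT/dt = (T_ss − T)/τ with T_ss = T_amb + Q̇/UA = 11.1 + 118/3.29 = 46.966 °C, τ = M c_p/UA = 835·4.19/3.29 = 1063.4 s.
Integrating: T(t) = T_ss + (T₀ − T_ss) e^(−t/τ).
T(624) = 46.966 + (-36.366)·0.55611 = 26.743 °C.

26.7 °C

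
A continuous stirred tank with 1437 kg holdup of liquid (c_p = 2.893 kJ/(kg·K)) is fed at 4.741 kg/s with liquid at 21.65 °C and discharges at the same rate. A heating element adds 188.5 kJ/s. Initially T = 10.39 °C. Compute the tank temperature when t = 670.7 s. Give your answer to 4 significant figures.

M c_p dT/dt = ṁ c_p (T_in − T) + Q̇.
Rearrange: dT/dt = (T_ss − T)/τ with τ = M/ṁ = 303.101 s and T_ss = T_in + Q̇/(ṁ c_p) = 35.3934 °C.
This is linear first-order; T(t) = T_ss + (T₀ − T_ss) e^(−t/τ).
T(670.7) = 35.3934 + (-25.0034)·e^(−670.7/303.101) = 35.3934 + (-25.0034)·0.109394 = 32.6581 °C.

32.66 °C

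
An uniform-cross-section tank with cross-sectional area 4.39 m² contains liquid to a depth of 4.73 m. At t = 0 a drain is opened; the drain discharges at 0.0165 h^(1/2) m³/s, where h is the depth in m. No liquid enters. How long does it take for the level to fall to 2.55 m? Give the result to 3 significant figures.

A dh/dt = −Q_out = −0.0165 √h.
This is separable: 2 d(√h)/dt = −0.0165/A, so √h = √h₀ − (0.0165/(2A)) t.
t = 2A(√h₀ − √h)/0.0165 = 2·4.39·(√4.73 − √2.55)/0.0165
  = 8.7800 × (2.1749 − 1.5969) / 0.0165 = 307.56 s.

308 s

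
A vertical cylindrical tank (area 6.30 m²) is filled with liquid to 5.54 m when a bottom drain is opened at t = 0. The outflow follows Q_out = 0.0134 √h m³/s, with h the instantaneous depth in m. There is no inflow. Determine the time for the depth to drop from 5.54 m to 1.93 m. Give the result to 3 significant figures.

907 s

With no inflow, A dh/dt = −0.0134 √h.
This is separable: 2 d(√h)/dt = −0.0134/A, so √h = √h₀ − (0.0134/(2A)) t.
t = 2A(√h₀ − √h)/0.0134 = 2·6.30·(√5.54 − √1.93)/0.0134
  = 12.600 × (2.3537 − 1.3892) / 0.0134 = 906.90 s.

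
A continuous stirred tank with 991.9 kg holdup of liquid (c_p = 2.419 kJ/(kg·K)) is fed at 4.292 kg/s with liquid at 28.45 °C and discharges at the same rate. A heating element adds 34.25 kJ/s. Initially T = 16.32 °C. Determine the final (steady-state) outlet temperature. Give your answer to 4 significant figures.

Unsteady energy balance on the tank contents: M c_p dT/dt = ṁ c_p (T_in − T) + 34.25.
At steady state dT/dt = 0 ⇒ T_ss = T_in + Q̇/(ṁ c_p) = 28.45 + 34.25/(4.292·2.419) = 31.7489 °C.

31.75 °C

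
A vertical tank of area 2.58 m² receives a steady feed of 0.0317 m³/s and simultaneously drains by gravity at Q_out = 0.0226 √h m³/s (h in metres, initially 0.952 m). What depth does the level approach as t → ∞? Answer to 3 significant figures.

1.97 m

A dh/dt = Q_in − 0.0226 √h. Steady state requires inflow = outflow:
Q_in = 0.0226 √h_ss ⇒ √h_ss = 0.0317/0.0226 = 1.4027.
h_ss = 1.4027² = 1.9674 m. (Since h₀ = 0.952 m < h_ss, the level will rise toward this value.)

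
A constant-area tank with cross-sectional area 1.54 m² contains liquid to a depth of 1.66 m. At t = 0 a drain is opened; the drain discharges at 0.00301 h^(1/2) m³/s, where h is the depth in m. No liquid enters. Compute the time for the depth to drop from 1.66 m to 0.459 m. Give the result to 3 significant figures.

With no inflow, A dh/dt = −0.00301 √h.
This is separable: 2 d(√h)/dt = −0.00301/A, so √h = √h₀ − (0.00301/(2A)) t.
t = 2A(√h₀ − √h)/0.00301 = 2·1.54·(√1.66 − √0.459)/0.00301
  = 3.0800 × (1.2884 − 0.67750) / 0.00301 = 625.12 s.

625 s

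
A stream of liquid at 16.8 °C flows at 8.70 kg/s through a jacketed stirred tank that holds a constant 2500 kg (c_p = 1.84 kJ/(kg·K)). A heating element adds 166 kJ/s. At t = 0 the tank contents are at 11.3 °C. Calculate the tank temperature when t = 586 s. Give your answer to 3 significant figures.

25.1 °C

Heat balance on the well-mixed liquid: M c_p dT/dt = ṁ c_p (T_in − T) + 166.
Rearrange: dT/dt = (T_ss − T)/τ with τ = M/ṁ = 287.36 s and T_ss = T_in + Q̇/(ṁ c_p) = 27.170 °C.
This is linear first-order; T(t) = T_ss + (T₀ − T_ss) e^(−t/τ).
T(586) = 27.170 + (-15.870)·e^(−586/287.36) = 27.170 + (-15.870)·0.13012 = 25.105 °C.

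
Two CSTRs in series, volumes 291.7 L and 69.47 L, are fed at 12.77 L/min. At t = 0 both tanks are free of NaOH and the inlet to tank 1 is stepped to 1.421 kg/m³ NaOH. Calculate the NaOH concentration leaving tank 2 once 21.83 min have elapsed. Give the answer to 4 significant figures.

0.7118 kg/m³

Time constants: τᵢ = Vᵢ/Q for each well-mixed tank.
τ₁ = 291.7/12.77 = 22.8426 min; τ₂ = 69.47/12.77 = 5.44009 min.
Solving the cascade with C₁(0)=C₂(0)=0 gives C₂(t) = C_in[1 − (τ₁ e^(−t/τ₁) − τ₂ e^(−t/τ₂))/(τ₁ − τ₂)].
At t = 21.83: e^(−t/τ₁) = 0.384554, e^(−t/τ₂) = 0.0180827.
C₂ = 1.421·[1 − (22.8426·0.384554 − 5.44009·0.0180827)/(17.4025)] = 1.421·0.500885 = 0.711758 kg/m³.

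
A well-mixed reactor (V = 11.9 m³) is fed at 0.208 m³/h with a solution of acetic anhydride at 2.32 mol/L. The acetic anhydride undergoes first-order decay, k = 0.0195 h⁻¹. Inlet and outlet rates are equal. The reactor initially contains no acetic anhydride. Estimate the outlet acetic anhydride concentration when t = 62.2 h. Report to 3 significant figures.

Species balance: V dC/dt = Q C_in − Q C − k V C.
dC/dt = (Q/V) C_in − (Q/V + k) C; effective rate a = Q/V + k = 0.017479 + 0.0195 = 0.036979 h⁻¹.
C_ss = Q C_in/(Q + kV) = 1.0966 mol/L; C(t) = C_ss + (C₀ − C_ss) e^(−a t).
C(62.2) = 1.0966 + (-1.0966)·e^(−0.036979·62.2) = 1.0966 + (-1.0966)·0.10025 = 0.98667 mol/L.

0.987 mol/L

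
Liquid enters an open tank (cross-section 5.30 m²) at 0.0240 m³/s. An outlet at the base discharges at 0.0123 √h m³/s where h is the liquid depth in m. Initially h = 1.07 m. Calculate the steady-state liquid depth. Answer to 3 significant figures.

Level balance: A dh/dt = 0.0240 − 0.0123 √h. Setting dh/dt = 0:
Q_in = 0.0123 √h_ss ⇒ √h_ss = 0.0240/0.0123 = 1.9512.
h_ss = 1.9512² = 3.8073 m. (Since h₀ = 1.07 m < h_ss, the level will rise toward this value.)

3.81 m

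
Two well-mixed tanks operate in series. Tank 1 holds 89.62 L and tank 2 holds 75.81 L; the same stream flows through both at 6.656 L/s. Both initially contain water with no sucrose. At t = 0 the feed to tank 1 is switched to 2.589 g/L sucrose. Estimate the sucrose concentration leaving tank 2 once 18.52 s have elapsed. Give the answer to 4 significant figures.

1.139 g/L

Time constants: τᵢ = Vᵢ/Q for each well-mixed tank.
τ₁ = 89.62/6.656 = 13.4645 s; τ₂ = 75.81/6.656 = 11.3897 s.
Tank 1: C₁ = C_in(1 − e^(−t/τ₁)). Tank 2 (τ₁ ≠ τ₂): C₂ = C_in[1 − (τ₁ e^(−t/τ₁) − τ₂ e^(−t/τ₂))/(τ₁ − τ₂)].
At t = 18.52: e^(−t/τ₁) = 0.252722, e^(−t/τ₂) = 0.196710.
C₂ = 2.589·[1 − (13.4645·0.252722 − 11.3897·0.196710)/(2.07482)] = 2.589·0.439796 = 1.13863 g/L.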